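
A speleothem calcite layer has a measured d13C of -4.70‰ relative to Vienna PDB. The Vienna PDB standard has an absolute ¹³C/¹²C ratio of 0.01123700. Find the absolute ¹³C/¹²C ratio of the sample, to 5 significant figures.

R_sample = R_standard × (d13C/1000 + 1)
R_sample = 0.01123700 × (-4.70/1000 + 1) = 0.01123700 × 0.995300
R_sample = 0.0111842

0.011184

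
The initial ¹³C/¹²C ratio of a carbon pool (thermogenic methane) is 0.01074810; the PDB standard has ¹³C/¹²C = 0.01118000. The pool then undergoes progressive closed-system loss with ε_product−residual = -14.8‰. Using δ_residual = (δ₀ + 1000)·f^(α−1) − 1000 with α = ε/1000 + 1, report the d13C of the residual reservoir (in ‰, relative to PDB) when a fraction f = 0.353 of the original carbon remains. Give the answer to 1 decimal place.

-23.7‰

δ₀ = (0.01074810/0.01118000 − 1)×1000 = (0.961369 − 1)×1000 = -38.631‰
α − 1 = ε/1000 = -0.0148
f^(α−1) = 0.353^(-0.0148) = 1.015530
δ_res = (-38.631 + 1000) × 1.015530 − 1000 = 976.299 − 1000 = -23.70‰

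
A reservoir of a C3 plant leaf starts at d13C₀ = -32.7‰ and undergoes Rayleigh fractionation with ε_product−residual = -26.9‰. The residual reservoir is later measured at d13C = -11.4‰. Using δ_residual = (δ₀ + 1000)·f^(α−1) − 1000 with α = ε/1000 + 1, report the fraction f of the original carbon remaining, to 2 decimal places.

α − 1 = ε/1000 = -0.0269
(δ_res + 1000)/(δ₀ + 1000) = (-11.4 + 1000)/(-32.7 + 1000) = 988.6/967.3 = 1.022020
f = 1.022020^(1/-0.0269) = exp(ln(1.022020)/-0.0269) = exp(0.02178/-0.0269)
f = exp(-0.8097) = 0.4450

0.44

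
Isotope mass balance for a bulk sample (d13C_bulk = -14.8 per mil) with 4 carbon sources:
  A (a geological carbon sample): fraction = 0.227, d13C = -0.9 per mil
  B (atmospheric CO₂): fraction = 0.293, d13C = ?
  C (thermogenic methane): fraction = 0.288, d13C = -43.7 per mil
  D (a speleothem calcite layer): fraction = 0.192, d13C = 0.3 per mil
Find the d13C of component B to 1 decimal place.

Isotope mass balance: δ_bulk = Σ fᵢ·δᵢ.
-14.8 = 0.227×(-0.9) + 0.293×δ_B + 0.288×(-43.7) + 0.192×(0.3)
0.293·δ_B = -14.8 − (-12.732) = -2.068
δ_B = -2.068 / 0.293 = -7.06 per mil

-7.1 per mil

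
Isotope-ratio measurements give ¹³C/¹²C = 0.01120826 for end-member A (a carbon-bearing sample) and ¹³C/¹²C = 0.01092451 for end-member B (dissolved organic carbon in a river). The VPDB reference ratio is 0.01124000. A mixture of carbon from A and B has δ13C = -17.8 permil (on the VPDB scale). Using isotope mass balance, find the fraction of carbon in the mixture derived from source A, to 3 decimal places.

δ_A = (0.01120826/0.01124000 − 1)×1000 = (0.997176 − 1)×1000 = -2.824 permil
δ_B = (0.01092451/0.01124000 − 1)×1000 = (0.971931 − 1)×1000 = -28.069 permil
f_A = (δ_mix − δ_B)/(δ_A − δ_B) = (-17.8 − (-28.069))/(-2.824 − (-28.069))
f_A = 10.269 / 25.245 = 0.4068

0.407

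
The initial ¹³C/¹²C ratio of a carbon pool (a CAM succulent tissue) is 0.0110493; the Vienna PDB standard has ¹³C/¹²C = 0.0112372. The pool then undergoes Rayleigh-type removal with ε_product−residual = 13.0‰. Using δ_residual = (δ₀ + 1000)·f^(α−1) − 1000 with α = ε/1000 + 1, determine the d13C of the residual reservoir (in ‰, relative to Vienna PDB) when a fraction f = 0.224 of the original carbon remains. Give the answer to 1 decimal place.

-35.7‰

δ₀ = (0.0110493/0.0112372 − 1)×1000 = (0.983279 − 1)×1000 = -16.721‰
α − 1 = ε/1000 = 0.0130
f^(α−1) = 0.224^(0.0130) = 0.980738
δ_res = (-16.721 + 1000) × 0.980738 − 1000 = 964.339 − 1000 = -35.66‰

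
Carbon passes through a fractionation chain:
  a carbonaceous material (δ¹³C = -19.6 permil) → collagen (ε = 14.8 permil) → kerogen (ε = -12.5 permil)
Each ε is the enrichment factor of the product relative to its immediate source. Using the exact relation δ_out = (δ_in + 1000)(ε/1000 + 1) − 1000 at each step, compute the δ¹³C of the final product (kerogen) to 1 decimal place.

-17.5 permil

step 1: δ = (-19.60 + 1000)·(14.8/1000 + 1) − 1000 = -5.09 permil
step 2: δ = (-5.09 + 1000)·(-12.5/1000 + 1) − 1000 = -17.53 permil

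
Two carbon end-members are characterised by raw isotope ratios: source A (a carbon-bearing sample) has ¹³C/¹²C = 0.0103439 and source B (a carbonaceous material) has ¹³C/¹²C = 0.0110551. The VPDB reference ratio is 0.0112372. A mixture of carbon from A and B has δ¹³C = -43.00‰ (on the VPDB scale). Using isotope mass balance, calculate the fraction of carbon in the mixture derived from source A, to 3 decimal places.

δ_A = (0.0103439/0.0112372 − 1)×1000 = (0.920505 − 1)×1000 = -79.495‰
δ_B = (0.0110551/0.0112372 − 1)×1000 = (0.983795 − 1)×1000 = -16.205‰
f_A = (δ_mix − δ_B)/(δ_A − δ_B) = (-43.00 − (-16.205))/(-79.495 − (-16.205))
f_A = -26.795 / -63.290 = 0.4234

0.423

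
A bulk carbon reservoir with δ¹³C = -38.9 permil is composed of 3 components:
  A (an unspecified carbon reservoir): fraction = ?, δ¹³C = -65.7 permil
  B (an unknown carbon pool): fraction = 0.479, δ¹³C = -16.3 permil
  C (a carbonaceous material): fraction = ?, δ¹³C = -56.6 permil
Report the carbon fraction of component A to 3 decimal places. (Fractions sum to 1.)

Let f_A and f_C be the unknown fractions; fractions sum to 1 so f_A + f_C = 0.521.
Mass balance: Σ fᵢ·δᵢ = δ_bulk ⇒ f_A·(-65.7) + f_C·(-56.6) = -38.9 − (-7.808) = -31.092
Substitute f_C = 0.521 − f_A:
f_A·(-65.7 − -56.6) = -31.092 − 0.521×(-56.6) = -1.604
f_A = -1.604 / -9.1 = 0.1762

0.176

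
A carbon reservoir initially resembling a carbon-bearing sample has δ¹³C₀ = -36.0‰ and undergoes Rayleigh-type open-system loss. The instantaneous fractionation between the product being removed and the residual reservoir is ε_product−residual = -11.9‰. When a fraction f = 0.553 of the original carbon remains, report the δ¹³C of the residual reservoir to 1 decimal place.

-29.2‰

Rayleigh residual: δ_res = (δ₀ + 1000)·f^(α−1) − 1000
α = ε/1000 + 1 = 0.98810, so α − 1 = -0.01190
f^(α−1) = 0.553^(-0.01190) = 1.007074
δ_res = (-36.0 + 1000) × 1.007074 − 1000 = 970.820 − 1000 = -29.18‰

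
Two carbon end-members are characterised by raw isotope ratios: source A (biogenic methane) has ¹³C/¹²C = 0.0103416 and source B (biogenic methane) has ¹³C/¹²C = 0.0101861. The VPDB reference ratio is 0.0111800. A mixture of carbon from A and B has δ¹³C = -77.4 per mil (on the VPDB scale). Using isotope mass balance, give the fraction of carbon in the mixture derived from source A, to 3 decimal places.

δ_A = (0.0103416/0.0111800 − 1)×1000 = (0.925009 − 1)×1000 = -74.991 per mil
δ_B = (0.0101861/0.0111800 − 1)×1000 = (0.911100 − 1)×1000 = -88.900 per mil
f_A = (δ_mix − δ_B)/(δ_A − δ_B) = (-77.4 − (-88.900))/(-74.991 − (-88.900))
f_A = 11.500 / 13.909 = 0.8268

0.827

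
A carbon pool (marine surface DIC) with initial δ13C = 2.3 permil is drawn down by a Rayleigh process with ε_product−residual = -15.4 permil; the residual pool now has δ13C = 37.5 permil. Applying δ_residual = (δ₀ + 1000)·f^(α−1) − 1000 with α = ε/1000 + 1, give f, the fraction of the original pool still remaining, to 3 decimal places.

0.106

α − 1 = ε/1000 = -0.0154
(δ_res + 1000)/(δ₀ + 1000) = (37.5 + 1000)/(2.3 + 1000) = 1037.5/1002.3 = 1.035119
f = 1.035119^(1/-0.0154) = exp(ln(1.035119)/-0.0154) = exp(0.03452/-0.0154)
f = exp(-2.2413) = 0.1063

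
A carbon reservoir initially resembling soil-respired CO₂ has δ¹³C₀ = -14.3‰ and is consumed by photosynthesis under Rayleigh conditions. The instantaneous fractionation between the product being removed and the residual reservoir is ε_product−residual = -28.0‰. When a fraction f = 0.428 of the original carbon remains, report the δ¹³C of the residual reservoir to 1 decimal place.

9.4‰

Rayleigh residual: δ_res = (δ₀ + 1000)·f^(α−1) − 1000
α = ε/1000 + 1 = 0.97200, so α − 1 = -0.02800
f^(α−1) = 0.428^(-0.02800) = 1.024046
δ_res = (-14.3 + 1000) × 1.024046 − 1000 = 1009.402 − 1000 = 9.40‰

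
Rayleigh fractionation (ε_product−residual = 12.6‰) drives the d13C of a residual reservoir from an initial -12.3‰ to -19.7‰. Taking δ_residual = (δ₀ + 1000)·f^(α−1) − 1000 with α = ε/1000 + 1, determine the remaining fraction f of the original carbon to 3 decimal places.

α − 1 = ε/1000 = 0.0126
(δ_res + 1000)/(δ₀ + 1000) = (-19.7 + 1000)/(-12.3 + 1000) = 980.3/987.7 = 0.992508
f = 0.992508^(1/0.0126) = exp(ln(0.992508)/0.0126) = exp(-0.00752/0.0126)
f = exp(-0.5969) = 0.5505

0.551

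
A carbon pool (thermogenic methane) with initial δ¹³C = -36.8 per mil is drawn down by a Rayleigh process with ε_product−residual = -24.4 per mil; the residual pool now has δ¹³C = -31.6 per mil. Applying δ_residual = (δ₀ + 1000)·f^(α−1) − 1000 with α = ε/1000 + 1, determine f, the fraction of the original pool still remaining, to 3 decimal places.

0.802

α − 1 = ε/1000 = -0.0244
(δ_res + 1000)/(δ₀ + 1000) = (-31.6 + 1000)/(-36.8 + 1000) = 968.4/963.2 = 1.005399
f = 1.005399^(1/-0.0244) = exp(ln(1.005399)/-0.0244) = exp(0.00538/-0.0244)
f = exp(-0.2207) = 0.8020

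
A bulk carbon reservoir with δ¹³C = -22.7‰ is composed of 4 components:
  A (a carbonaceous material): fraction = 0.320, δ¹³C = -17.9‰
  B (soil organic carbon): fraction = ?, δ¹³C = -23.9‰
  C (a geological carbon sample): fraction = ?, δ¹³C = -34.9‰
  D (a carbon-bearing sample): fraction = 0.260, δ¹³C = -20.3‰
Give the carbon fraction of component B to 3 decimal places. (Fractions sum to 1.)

0.269

Let f_B and f_C be the unknown fractions; fractions sum to 1 so f_B + f_C = 0.420.
Mass balance: Σ fᵢ·δᵢ = δ_bulk ⇒ f_B·(-23.9) + f_C·(-34.9) = -22.7 − (-11.006) = -11.694
Substitute f_C = 0.420 − f_B:
f_B·(-23.9 − -34.9) = -11.694 − 0.420×(-34.9) = 2.964
f_B = 2.964 / 11.0 = 0.2695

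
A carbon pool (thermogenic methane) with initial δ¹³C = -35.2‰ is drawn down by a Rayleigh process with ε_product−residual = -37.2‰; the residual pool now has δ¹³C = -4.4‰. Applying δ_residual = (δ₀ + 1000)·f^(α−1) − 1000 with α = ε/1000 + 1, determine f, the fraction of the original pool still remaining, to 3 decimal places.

0.430

α − 1 = ε/1000 = -0.0372
(δ_res + 1000)/(δ₀ + 1000) = (-4.4 + 1000)/(-35.2 + 1000) = 995.6/964.8 = 1.031924
f = 1.031924^(1/-0.0372) = exp(ln(1.031924)/-0.0372) = exp(0.03142/-0.0372)
f = exp(-0.8448) = 0.4297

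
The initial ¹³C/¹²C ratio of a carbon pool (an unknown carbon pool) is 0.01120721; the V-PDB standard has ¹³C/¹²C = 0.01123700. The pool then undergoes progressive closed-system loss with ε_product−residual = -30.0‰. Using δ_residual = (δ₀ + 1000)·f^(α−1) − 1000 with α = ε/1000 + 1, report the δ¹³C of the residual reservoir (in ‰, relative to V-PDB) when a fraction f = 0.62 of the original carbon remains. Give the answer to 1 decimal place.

δ₀ = (0.01120721/0.01123700 − 1)×1000 = (0.997349 − 1)×1000 = -2.651‰
α − 1 = ε/1000 = -0.0300
f^(α−1) = 0.62^(-0.0300) = 1.014444
δ_res = (-2.651 + 1000) × 1.014444 − 1000 = 1011.755 − 1000 = 11.76‰

11.8‰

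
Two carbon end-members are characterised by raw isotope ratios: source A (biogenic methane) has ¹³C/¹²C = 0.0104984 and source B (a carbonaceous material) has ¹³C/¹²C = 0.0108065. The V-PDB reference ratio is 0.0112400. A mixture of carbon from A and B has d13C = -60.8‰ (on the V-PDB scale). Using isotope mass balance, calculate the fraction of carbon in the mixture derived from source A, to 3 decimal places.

0.811

δ_A = (0.0104984/0.0112400 − 1)×1000 = (0.934021 − 1)×1000 = -65.979‰
δ_B = (0.0108065/0.0112400 − 1)×1000 = (0.961432 − 1)×1000 = -38.568‰
f_A = (δ_mix − δ_B)/(δ_A − δ_B) = (-60.8 − (-38.568))/(-65.979 − (-38.568))
f_A = -22.232 / -27.411 = 0.8111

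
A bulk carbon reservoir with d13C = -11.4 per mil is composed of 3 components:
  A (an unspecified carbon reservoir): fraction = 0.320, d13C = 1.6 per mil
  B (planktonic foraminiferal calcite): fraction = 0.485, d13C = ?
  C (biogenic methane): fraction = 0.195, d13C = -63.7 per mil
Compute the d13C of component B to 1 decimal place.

1.1 per mil

Isotope mass balance: δ_bulk = Σ fᵢ·δᵢ.
-11.4 = 0.320×(1.6) + 0.485×δ_B + 0.195×(-63.7)
0.485·δ_B = -11.4 − (-11.910) = 0.510
δ_B = 0.510 / 0.485 = 1.05 per mil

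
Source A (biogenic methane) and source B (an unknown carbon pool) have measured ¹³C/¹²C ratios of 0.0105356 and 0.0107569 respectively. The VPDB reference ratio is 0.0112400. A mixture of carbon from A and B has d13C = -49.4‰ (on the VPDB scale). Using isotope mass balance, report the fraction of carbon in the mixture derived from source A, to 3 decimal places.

δ_A = (0.0105356/0.0112400 − 1)×1000 = (0.937331 − 1)×1000 = -62.669‰
δ_B = (0.0107569/0.0112400 − 1)×1000 = (0.957020 − 1)×1000 = -42.980‰
f_A = (δ_mix − δ_B)/(δ_A − δ_B) = (-49.4 − (-42.980))/(-62.669 − (-42.980))
f_A = -6.420 / -19.689 = 0.3261

0.326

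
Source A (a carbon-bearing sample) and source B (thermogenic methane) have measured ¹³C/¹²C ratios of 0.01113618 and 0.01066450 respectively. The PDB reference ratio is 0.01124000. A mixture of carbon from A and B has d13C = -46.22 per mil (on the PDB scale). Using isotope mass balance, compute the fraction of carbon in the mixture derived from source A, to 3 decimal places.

δ_A = (0.01113618/0.01124000 − 1)×1000 = (0.990763 − 1)×1000 = -9.237 per mil
δ_B = (0.01066450/0.01124000 − 1)×1000 = (0.948799 − 1)×1000 = -51.201 per mil
f_A = (δ_mix − δ_B)/(δ_A − δ_B) = (-46.22 − (-51.201))/(-9.237 − (-51.201))
f_A = 4.981 / 41.964 = 0.1187

0.119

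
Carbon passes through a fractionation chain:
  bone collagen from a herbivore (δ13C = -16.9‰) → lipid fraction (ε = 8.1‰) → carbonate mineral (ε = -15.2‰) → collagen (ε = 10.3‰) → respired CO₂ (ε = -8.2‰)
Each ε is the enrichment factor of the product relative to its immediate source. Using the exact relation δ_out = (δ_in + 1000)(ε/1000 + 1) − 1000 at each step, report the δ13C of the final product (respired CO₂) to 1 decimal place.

-22.0‰

step 1: δ = (-16.90 + 1000)·(8.1/1000 + 1) − 1000 = -8.94‰
step 2: δ = (-8.94 + 1000)·(-15.2/1000 + 1) − 1000 = -24.00‰
step 3: δ = (-24.00 + 1000)·(10.3/1000 + 1) − 1000 = -13.95‰
step 4: δ = (-13.95 + 1000)·(-8.2/1000 + 1) − 1000 = -22.03‰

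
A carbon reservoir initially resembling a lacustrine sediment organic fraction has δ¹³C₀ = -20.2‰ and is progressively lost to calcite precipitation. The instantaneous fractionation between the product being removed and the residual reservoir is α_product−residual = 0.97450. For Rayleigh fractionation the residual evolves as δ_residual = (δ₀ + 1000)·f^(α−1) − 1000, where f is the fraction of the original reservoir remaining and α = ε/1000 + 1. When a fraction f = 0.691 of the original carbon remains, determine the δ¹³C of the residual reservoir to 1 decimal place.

-10.9‰

Rayleigh residual: δ_res = (δ₀ + 1000)·f^(α−1) − 1000
α − 1 = -0.02550
f^(α−1) = 0.691^(-0.02550) = 1.009470
δ_res = (-20.2 + 1000) × 1.009470 − 1000 = 989.078 − 1000 = -10.92‰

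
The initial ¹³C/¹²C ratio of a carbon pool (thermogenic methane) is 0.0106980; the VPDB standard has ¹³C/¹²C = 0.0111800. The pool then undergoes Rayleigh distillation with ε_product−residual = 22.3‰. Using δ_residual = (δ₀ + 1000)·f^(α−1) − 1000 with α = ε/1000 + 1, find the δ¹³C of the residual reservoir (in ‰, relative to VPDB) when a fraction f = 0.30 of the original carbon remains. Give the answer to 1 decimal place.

-68.5‰

δ₀ = (0.0106980/0.0111800 − 1)×1000 = (0.956887 − 1)×1000 = -43.113‰
α − 1 = ε/1000 = 0.0223
f^(α−1) = 0.30^(0.0223) = 0.973509
δ_res = (-43.113 + 1000) × 0.973509 − 1000 = 931.538 − 1000 = -68.46‰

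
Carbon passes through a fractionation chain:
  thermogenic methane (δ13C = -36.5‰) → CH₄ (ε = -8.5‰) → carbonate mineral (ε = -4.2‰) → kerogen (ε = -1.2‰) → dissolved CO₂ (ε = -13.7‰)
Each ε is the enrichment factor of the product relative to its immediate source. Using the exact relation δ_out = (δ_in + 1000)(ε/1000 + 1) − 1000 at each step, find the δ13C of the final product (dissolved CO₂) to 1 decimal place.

step 1: δ = (-36.50 + 1000)·(-8.5/1000 + 1) − 1000 = -44.69‰
step 2: δ = (-44.69 + 1000)·(-4.2/1000 + 1) − 1000 = -48.70‰
step 3: δ = (-48.70 + 1000)·(-1.2/1000 + 1) − 1000 = -49.84‰
step 4: δ = (-49.84 + 1000)·(-13.7/1000 + 1) − 1000 = -62.86‰

-62.9‰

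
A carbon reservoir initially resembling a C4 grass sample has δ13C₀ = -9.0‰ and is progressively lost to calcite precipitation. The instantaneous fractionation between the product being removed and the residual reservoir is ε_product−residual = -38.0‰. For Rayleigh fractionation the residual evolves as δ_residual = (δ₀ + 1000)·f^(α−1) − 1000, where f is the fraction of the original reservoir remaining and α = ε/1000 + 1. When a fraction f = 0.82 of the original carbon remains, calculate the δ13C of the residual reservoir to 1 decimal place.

Rayleigh residual: δ_res = (δ₀ + 1000)·f^(α−1) − 1000
α = ε/1000 + 1 = 0.96200, so α − 1 = -0.03800
f^(α−1) = 0.82^(-0.03800) = 1.007570
δ_res = (-9.0 + 1000) × 1.007570 − 1000 = 998.502 − 1000 = -1.50‰

-1.5‰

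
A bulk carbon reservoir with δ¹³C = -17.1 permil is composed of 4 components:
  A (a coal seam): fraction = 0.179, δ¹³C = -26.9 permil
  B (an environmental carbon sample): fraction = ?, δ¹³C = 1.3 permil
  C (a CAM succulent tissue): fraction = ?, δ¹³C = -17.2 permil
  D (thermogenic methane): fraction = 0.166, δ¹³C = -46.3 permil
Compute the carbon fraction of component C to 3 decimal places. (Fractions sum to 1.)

Let f_C and f_B be the unknown fractions; fractions sum to 1 so f_C + f_B = 0.655.
Mass balance: Σ fᵢ·δᵢ = δ_bulk ⇒ f_C·(-17.2) + f_B·(1.3) = -17.1 − (-12.501) = -4.599
Substitute f_B = 0.655 − f_C:
f_C·(-17.2 − 1.3) = -4.599 − 0.655×(1.3) = -5.451
f_C = -5.451 / -18.5 = 0.2946

0.295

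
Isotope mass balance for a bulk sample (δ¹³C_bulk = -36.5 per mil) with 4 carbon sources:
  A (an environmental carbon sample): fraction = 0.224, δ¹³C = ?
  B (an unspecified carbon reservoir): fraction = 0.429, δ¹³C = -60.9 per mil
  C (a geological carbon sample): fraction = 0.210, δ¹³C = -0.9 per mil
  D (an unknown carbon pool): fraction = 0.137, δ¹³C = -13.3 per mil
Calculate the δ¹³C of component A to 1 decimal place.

-37.3 per mil

Isotope mass balance: δ_bulk = Σ fᵢ·δᵢ.
-36.5 = 0.224×δ_A + 0.429×(-60.9) + 0.210×(-0.9) + 0.137×(-13.3)
0.224·δ_A = -36.5 − (-28.137) = -8.363
δ_A = -8.363 / 0.224 = -37.33 per mil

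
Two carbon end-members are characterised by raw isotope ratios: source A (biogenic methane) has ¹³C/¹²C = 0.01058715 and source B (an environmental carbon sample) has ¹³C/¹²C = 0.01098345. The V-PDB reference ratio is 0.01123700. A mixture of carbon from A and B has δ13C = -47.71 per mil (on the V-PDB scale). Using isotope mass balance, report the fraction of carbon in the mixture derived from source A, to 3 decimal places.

0.713

δ_A = (0.01058715/0.01123700 − 1)×1000 = (0.942169 − 1)×1000 = -57.831 per mil
δ_B = (0.01098345/0.01123700 − 1)×1000 = (0.977436 − 1)×1000 = -22.564 per mil
f_A = (δ_mix − δ_B)/(δ_A − δ_B) = (-47.71 − (-22.564))/(-57.831 − (-22.564))
f_A = -25.146 / -35.267 = 0.7130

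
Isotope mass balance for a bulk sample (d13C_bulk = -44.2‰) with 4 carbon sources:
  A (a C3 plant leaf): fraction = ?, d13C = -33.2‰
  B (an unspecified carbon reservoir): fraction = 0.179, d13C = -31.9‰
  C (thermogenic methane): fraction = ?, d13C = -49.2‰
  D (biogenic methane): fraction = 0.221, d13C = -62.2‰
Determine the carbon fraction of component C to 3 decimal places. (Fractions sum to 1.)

Let f_C and f_A be the unknown fractions; fractions sum to 1 so f_C + f_A = 0.600.
Mass balance: Σ fᵢ·δᵢ = δ_bulk ⇒ f_C·(-49.2) + f_A·(-33.2) = -44.2 − (-19.456) = -24.744
Substitute f_A = 0.600 − f_C:
f_C·(-49.2 − -33.2) = -24.744 − 0.600×(-33.2) = -4.824
f_C = -4.824 / -16.0 = 0.3015

0.301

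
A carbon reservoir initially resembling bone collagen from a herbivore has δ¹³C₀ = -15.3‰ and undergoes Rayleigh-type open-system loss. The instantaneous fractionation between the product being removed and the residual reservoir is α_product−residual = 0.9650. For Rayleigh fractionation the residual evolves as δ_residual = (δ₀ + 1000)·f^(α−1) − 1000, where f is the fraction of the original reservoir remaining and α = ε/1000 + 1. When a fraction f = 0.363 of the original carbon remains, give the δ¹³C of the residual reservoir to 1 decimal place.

20.3‰

Rayleigh residual: δ_res = (δ₀ + 1000)·f^(α−1) − 1000
α − 1 = -0.03500
f^(α−1) = 0.363^(-0.03500) = 1.036104
δ_res = (-15.3 + 1000) × 1.036104 − 1000 = 1020.251 − 1000 = 20.25‰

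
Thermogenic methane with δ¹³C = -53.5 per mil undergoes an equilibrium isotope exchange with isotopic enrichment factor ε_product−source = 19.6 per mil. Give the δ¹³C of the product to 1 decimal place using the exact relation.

Exactly, δ_product = (δ_source + 1000)·(ε/1000 + 1) − 1000.
δ_product = (-53.5 + 1000) × (19.6/1000 + 1) − 1000
δ_product = -34.95 per mil

-34.9 per mil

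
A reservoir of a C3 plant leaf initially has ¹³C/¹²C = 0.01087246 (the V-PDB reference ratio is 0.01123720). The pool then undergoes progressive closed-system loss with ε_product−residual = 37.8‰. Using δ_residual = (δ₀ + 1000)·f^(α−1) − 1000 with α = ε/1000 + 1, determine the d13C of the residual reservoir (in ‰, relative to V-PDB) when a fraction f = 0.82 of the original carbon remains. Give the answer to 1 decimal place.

δ₀ = (0.01087246/0.01123720 − 1)×1000 = (0.967542 − 1)×1000 = -32.458‰
α − 1 = ε/1000 = 0.0378
f^(α−1) = 0.82^(0.0378) = 0.992527
δ_res = (-32.458 + 1000) × 0.992527 − 1000 = 960.311 − 1000 = -39.69‰

-39.7‰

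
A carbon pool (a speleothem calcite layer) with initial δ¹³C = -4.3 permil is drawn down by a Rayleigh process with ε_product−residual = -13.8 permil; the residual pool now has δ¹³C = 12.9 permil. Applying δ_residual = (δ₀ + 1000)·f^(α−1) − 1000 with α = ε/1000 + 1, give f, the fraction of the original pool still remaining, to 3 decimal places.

α − 1 = ε/1000 = -0.0138
(δ_res + 1000)/(δ₀ + 1000) = (12.9 + 1000)/(-4.3 + 1000) = 1012.9/995.7 = 1.017274
f = 1.017274^(1/-0.0138) = exp(ln(1.017274)/-0.0138) = exp(0.01713/-0.0138)
f = exp(-1.2411) = 0.2891

0.289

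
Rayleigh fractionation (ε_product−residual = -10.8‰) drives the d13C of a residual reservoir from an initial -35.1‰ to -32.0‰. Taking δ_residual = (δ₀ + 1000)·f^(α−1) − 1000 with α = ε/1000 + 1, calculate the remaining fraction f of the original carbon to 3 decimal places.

α − 1 = ε/1000 = -0.0108
(δ_res + 1000)/(δ₀ + 1000) = (-32.0 + 1000)/(-35.1 + 1000) = 968.0/964.9 = 1.003213
f = 1.003213^(1/-0.0108) = exp(ln(1.003213)/-0.0108) = exp(0.00321/-0.0108)
f = exp(-0.2970) = 0.7430

0.743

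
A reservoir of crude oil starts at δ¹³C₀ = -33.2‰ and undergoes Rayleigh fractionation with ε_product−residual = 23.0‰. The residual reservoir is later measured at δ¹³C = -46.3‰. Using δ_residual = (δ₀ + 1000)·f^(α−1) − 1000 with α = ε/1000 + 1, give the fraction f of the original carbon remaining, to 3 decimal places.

0.553

α − 1 = ε/1000 = 0.0230
(δ_res + 1000)/(δ₀ + 1000) = (-46.3 + 1000)/(-33.2 + 1000) = 953.7/966.8 = 0.986450
f = 0.986450^(1/0.0230) = exp(ln(0.986450)/0.0230) = exp(-0.01364/0.0230)
f = exp(-0.5932) = 0.5526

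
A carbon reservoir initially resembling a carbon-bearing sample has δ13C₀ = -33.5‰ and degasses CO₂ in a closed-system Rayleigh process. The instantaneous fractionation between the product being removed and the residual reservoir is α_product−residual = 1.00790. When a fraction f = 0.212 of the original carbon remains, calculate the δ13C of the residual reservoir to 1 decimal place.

-45.3‰

Rayleigh residual: δ_res = (δ₀ + 1000)·f^(α−1) − 1000
α − 1 = 0.00790
f^(α−1) = 0.212^(0.00790) = 0.987821
δ_res = (-33.5 + 1000) × 0.987821 − 1000 = 954.729 − 1000 = -45.27‰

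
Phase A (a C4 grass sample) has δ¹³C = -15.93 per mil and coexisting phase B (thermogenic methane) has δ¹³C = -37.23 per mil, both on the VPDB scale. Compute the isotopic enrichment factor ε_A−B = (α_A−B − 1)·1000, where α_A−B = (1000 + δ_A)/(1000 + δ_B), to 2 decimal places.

α_A−B = (1000 + -15.93) / (1000 + -37.23) = 984.07 / 962.77 = 1.022124
ε_A−B = (1.022124 − 1) × 1000 = 22.124 per mil
(The approximation ε ≈ δ_A − δ_B would give 21.30 per mil.)

22.12 per mil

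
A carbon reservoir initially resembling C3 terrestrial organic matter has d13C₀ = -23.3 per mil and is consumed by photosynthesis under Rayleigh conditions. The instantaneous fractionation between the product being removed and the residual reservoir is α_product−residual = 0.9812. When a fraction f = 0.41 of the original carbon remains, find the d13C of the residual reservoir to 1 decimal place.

-6.8 per mil

Rayleigh residual: δ_res = (δ₀ + 1000)·f^(α−1) − 1000
α − 1 = -0.01880
f^(α−1) = 0.41^(-0.01880) = 1.016903
δ_res = (-23.3 + 1000) × 1.016903 − 1000 = 993.209 − 1000 = -6.79 per mil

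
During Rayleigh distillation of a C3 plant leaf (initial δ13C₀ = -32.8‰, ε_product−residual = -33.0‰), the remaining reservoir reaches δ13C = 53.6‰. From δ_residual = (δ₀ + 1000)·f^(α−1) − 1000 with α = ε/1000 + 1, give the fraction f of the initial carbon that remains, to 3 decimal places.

α − 1 = ε/1000 = -0.0330
(δ_res + 1000)/(δ₀ + 1000) = (53.6 + 1000)/(-32.8 + 1000) = 1053.6/967.2 = 1.089330
f = 1.089330^(1/-0.0330) = exp(ln(1.089330)/-0.0330) = exp(0.08556/-0.0330)
f = exp(-2.5928) = 0.0748

0.075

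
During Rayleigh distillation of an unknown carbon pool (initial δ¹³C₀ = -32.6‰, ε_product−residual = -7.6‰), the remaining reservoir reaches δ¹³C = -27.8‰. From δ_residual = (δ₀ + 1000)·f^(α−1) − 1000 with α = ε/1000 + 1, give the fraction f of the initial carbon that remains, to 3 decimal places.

0.521

α − 1 = ε/1000 = -0.0076
(δ_res + 1000)/(δ₀ + 1000) = (-27.8 + 1000)/(-32.6 + 1000) = 972.2/967.4 = 1.004962
f = 1.004962^(1/-0.0076) = exp(ln(1.004962)/-0.0076) = exp(0.00495/-0.0076)
f = exp(-0.6512) = 0.5214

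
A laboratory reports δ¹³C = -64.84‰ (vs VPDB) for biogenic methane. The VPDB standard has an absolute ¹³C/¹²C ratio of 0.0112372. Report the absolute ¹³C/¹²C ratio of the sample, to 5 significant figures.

0.010509

R_sample = R_standard × (δ¹³C/1000 + 1)
R_sample = 0.0112372 × (-64.84/1000 + 1) = 0.0112372 × 0.935160
R_sample = 0.0105086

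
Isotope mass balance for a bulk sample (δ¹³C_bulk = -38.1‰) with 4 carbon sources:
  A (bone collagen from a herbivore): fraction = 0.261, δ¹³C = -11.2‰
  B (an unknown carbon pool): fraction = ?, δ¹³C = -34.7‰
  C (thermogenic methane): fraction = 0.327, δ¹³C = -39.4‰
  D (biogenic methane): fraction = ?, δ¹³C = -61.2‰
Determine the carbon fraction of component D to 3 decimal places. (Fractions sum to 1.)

Let f_D and f_B be the unknown fractions; fractions sum to 1 so f_D + f_B = 0.412.
Mass balance: Σ fᵢ·δᵢ = δ_bulk ⇒ f_D·(-61.2) + f_B·(-34.7) = -38.1 − (-15.807) = -22.293
Substitute f_B = 0.412 − f_D:
f_D·(-61.2 − -34.7) = -22.293 − 0.412×(-34.7) = -7.997
f_D = -7.997 / -26.5 = 0.3018

0.302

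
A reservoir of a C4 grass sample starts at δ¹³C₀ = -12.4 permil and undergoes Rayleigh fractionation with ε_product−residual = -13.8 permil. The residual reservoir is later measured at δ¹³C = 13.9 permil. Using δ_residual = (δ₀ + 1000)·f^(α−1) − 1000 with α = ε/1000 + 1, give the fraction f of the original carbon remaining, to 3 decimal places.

0.149

α − 1 = ε/1000 = -0.0138
(δ_res + 1000)/(δ₀ + 1000) = (13.9 + 1000)/(-12.4 + 1000) = 1013.9/987.6 = 1.026630
f = 1.026630^(1/-0.0138) = exp(ln(1.026630)/-0.0138) = exp(0.02628/-0.0138)
f = exp(-1.9045) = 0.1489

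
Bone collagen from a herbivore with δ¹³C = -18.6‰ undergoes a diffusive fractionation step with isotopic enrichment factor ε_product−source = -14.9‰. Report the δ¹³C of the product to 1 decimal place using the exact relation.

To first order, δ_product ≈ δ_source + ε = -33.5‰.
Exactly, δ_product = (δ_source + 1000)·(ε/1000 + 1) − 1000.
δ_product = (-18.6 + 1000) × (-14.9/1000 + 1) − 1000
δ_product = -33.22‰

-33.2‰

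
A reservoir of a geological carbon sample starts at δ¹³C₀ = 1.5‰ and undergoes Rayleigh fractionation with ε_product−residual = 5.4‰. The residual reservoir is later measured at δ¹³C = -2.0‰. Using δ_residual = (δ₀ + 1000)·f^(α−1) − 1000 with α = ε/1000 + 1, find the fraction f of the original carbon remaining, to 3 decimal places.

0.523

α − 1 = ε/1000 = 0.0054
(δ_res + 1000)/(δ₀ + 1000) = (-2.0 + 1000)/(1.5 + 1000) = 998.0/1001.5 = 0.996505
f = 0.996505^(1/0.0054) = exp(ln(0.996505)/0.0054) = exp(-0.00350/0.0054)
f = exp(-0.6483) = 0.5229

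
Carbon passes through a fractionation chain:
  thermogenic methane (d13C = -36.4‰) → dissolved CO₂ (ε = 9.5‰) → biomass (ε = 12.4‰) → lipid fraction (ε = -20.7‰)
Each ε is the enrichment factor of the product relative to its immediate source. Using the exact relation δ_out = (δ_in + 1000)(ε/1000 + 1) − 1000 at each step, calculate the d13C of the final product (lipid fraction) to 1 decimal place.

step 1: δ = (-36.40 + 1000)·(9.5/1000 + 1) − 1000 = -27.25‰
step 2: δ = (-27.25 + 1000)·(12.4/1000 + 1) − 1000 = -15.18‰
step 3: δ = (-15.18 + 1000)·(-20.7/1000 + 1) − 1000 = -35.57‰

-35.6‰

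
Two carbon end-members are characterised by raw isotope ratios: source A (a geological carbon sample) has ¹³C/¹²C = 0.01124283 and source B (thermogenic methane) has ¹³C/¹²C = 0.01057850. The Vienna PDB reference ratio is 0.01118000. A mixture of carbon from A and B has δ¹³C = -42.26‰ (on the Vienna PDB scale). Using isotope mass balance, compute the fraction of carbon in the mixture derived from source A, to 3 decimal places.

0.194

δ_A = (0.01124283/0.01118000 − 1)×1000 = (1.005620 − 1)×1000 = 5.620‰
δ_B = (0.01057850/0.01118000 − 1)×1000 = (0.946199 − 1)×1000 = -53.801‰
f_A = (δ_mix − δ_B)/(δ_A − δ_B) = (-42.26 − (-53.801))/(5.620 − (-53.801))
f_A = 11.541 / 59.421 = 0.1942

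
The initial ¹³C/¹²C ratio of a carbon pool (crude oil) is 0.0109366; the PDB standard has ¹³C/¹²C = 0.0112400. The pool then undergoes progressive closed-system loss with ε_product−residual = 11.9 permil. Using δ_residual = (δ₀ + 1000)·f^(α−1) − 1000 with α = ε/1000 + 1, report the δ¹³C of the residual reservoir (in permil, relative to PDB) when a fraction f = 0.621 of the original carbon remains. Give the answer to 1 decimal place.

δ₀ = (0.0109366/0.0112400 − 1)×1000 = (0.973007 − 1)×1000 = -26.993 permil
α − 1 = ε/1000 = 0.0119
f^(α−1) = 0.621^(0.0119) = 0.994347
δ_res = (-26.993 + 1000) × 0.994347 − 1000 = 967.506 − 1000 = -32.49 permil

-32.5 permil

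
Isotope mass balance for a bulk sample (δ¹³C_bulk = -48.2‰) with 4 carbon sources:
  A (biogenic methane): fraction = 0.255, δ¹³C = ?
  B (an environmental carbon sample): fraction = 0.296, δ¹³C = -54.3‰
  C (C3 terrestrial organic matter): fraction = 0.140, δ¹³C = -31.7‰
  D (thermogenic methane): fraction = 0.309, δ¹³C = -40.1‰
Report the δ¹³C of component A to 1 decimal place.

Isotope mass balance: δ_bulk = Σ fᵢ·δᵢ.
-48.2 = 0.255×δ_A + 0.296×(-54.3) + 0.140×(-31.7) + 0.309×(-40.1)
0.255·δ_A = -48.2 − (-32.902) = -15.298
δ_A = -15.298 / 0.255 = -59.99‰

-60.0‰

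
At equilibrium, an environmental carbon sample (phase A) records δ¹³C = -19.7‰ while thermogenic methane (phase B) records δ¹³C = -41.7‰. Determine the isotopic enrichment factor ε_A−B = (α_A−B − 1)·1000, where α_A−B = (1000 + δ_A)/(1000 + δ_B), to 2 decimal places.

22.96‰

α_A−B = (1000 + -19.7) / (1000 + -41.7) = 980.3 / 958.3 = 1.022957
ε_A−B = (1.022957 − 1) × 1000 = 22.957‰
(The approximation ε ≈ δ_A − δ_B would give 22.0‰.)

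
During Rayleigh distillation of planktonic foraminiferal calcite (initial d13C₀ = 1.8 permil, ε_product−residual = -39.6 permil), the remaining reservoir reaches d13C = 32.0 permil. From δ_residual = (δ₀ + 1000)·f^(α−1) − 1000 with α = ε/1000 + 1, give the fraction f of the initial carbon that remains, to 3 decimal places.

α − 1 = ε/1000 = -0.0396
(δ_res + 1000)/(δ₀ + 1000) = (32.0 + 1000)/(1.8 + 1000) = 1032.0/1001.8 = 1.030146
f = 1.030146^(1/-0.0396) = exp(ln(1.030146)/-0.0396) = exp(0.02970/-0.0396)
f = exp(-0.7500) = 0.4724

0.472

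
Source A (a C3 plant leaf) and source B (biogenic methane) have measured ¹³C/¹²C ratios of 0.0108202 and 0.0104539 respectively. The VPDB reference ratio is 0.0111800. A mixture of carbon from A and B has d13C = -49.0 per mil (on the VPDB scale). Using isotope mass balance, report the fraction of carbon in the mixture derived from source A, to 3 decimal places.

0.487

δ_A = (0.0108202/0.0111800 − 1)×1000 = (0.967818 − 1)×1000 = -32.182 per mil
δ_B = (0.0104539/0.0111800 − 1)×1000 = (0.935054 − 1)×1000 = -64.946 per mil
f_A = (δ_mix − δ_B)/(δ_A − δ_B) = (-49.0 − (-64.946))/(-32.182 − (-64.946))
f_A = 15.946 / 32.764 = 0.4867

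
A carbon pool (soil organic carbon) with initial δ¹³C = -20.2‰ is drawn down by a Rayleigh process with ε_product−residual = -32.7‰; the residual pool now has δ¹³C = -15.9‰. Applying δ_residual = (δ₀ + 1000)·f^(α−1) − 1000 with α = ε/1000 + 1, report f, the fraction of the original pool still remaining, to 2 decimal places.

α − 1 = ε/1000 = -0.0327
(δ_res + 1000)/(δ₀ + 1000) = (-15.9 + 1000)/(-20.2 + 1000) = 984.1/979.8 = 1.004389
f = 1.004389^(1/-0.0327) = exp(ln(1.004389)/-0.0327) = exp(0.00438/-0.0327)
f = exp(-0.1339) = 0.8747

0.87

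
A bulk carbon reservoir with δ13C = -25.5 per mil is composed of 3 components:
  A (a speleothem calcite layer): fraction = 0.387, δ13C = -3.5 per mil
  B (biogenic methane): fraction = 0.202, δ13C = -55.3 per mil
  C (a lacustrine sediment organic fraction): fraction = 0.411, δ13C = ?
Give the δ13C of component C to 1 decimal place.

Isotope mass balance: δ_bulk = Σ fᵢ·δᵢ.
-25.5 = 0.387×(-3.5) + 0.202×(-55.3) + 0.411×δ_C
0.411·δ_C = -25.5 − (-12.525) = -12.975
δ_C = -12.975 / 0.411 = -31.57 per mil

-31.6 per mil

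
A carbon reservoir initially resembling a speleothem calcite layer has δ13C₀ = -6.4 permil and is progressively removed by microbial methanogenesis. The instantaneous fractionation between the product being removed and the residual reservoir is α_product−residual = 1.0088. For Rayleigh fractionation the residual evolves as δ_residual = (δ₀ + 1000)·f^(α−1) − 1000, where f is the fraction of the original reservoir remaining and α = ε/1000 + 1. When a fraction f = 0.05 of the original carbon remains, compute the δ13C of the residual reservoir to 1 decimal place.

-32.3 permil

Rayleigh residual: δ_res = (δ₀ + 1000)·f^(α−1) − 1000
α − 1 = 0.00880
f^(α−1) = 0.05^(0.00880) = 0.973982
δ_res = (-6.4 + 1000) × 0.973982 − 1000 = 967.749 − 1000 = -32.25 permil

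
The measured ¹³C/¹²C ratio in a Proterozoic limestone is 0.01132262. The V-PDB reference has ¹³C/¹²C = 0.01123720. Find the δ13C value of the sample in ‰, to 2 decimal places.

δ13C = (R_sample / R_standard − 1) × 1000
R_sample / R_standard = 0.01132262 / 0.01123720 = 1.007602
δ13C = (1.007602 − 1) × 1000 = 7.602‰

7.60‰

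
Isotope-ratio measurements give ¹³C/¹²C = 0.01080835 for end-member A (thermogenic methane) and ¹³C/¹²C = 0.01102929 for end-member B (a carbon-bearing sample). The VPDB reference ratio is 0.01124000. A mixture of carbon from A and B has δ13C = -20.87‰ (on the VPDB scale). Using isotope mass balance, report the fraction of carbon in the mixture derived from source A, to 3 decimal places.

0.108

δ_A = (0.01080835/0.01124000 − 1)×1000 = (0.961597 − 1)×1000 = -38.403‰
δ_B = (0.01102929/0.01124000 − 1)×1000 = (0.981254 − 1)×1000 = -18.746‰
f_A = (δ_mix − δ_B)/(δ_A − δ_B) = (-20.87 − (-18.746))/(-38.403 − (-18.746))
f_A = -2.124 / -19.657 = 0.1080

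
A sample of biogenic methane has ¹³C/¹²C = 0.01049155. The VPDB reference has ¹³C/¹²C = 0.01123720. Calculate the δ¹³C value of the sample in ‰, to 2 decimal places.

δ¹³C = (R_sample / R_standard − 1) × 1000
R_sample / R_standard = 0.01049155 / 0.01123720 = 0.933645
δ¹³C = (0.933645 − 1) × 1000 = -66.355‰

-66.36‰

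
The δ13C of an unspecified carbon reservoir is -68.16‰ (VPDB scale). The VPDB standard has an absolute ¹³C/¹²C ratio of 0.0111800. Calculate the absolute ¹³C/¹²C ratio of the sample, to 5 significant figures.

R_sample = R_standard × (δ13C/1000 + 1)
R_sample = 0.0111800 × (-68.16/1000 + 1) = 0.0111800 × 0.931840
R_sample = 0.0104180

0.010418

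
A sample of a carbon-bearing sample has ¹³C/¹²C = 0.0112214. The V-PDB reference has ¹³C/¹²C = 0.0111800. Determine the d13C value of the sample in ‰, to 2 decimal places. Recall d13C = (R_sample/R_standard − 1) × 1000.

d13C = (R_sample / R_standard − 1) × 1000
R_sample / R_standard = 0.0112214 / 0.0111800 = 1.003703
d13C = (1.003703 − 1) × 1000 = 3.703‰

3.70‰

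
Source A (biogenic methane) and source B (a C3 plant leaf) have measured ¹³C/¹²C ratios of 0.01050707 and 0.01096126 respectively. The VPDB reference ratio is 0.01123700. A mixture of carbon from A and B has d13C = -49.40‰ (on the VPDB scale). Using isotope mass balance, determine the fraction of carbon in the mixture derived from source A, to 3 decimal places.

0.615

δ_A = (0.01050707/0.01123700 − 1)×1000 = (0.935042 − 1)×1000 = -64.958‰
δ_B = (0.01096126/0.01123700 − 1)×1000 = (0.975461 − 1)×1000 = -24.539‰
f_A = (δ_mix − δ_B)/(δ_A − δ_B) = (-49.40 − (-24.539))/(-64.958 − (-24.539))
f_A = -24.861 / -40.419 = 0.6151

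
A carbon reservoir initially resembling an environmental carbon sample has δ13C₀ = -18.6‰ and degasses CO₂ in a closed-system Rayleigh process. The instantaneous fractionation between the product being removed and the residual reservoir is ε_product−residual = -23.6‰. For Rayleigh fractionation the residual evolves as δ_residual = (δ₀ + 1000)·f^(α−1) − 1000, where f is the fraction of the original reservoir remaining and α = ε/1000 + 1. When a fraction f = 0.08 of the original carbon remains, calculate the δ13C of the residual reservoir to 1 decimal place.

Rayleigh residual: δ_res = (δ₀ + 1000)·f^(α−1) − 1000
α = ε/1000 + 1 = 0.97640, so α − 1 = -0.02360
f^(α−1) = 0.08^(-0.02360) = 1.061420
δ_res = (-18.6 + 1000) × 1.061420 − 1000 = 1041.677 − 1000 = 41.68‰

41.7‰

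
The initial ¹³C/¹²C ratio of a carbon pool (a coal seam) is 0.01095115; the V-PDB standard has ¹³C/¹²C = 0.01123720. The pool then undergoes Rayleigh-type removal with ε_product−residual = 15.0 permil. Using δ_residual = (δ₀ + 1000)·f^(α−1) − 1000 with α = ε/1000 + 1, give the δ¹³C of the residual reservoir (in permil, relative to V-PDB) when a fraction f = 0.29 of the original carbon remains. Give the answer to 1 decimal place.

-43.4 permil

δ₀ = (0.01095115/0.01123720 − 1)×1000 = (0.974544 − 1)×1000 = -25.456 permil
α − 1 = ε/1000 = 0.0150
f^(α−1) = 0.29^(0.0150) = 0.981603
δ_res = (-25.456 + 1000) × 0.981603 − 1000 = 956.616 − 1000 = -43.38 permil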